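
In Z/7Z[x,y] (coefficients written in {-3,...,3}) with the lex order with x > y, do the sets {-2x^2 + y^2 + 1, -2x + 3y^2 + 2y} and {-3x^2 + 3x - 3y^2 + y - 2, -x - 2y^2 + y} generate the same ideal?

No, the ideals differ.

Since reduced Gröbner bases are canonical representatives of ideals under a given ordering, it suffices to compute and compare them.
Buchberger on the first generating set:
f_1 = -2x^2 + y^2 + 1, LT = x^2.
f_2 = -2x + 3y^2 + 2y, LT = x.

S(f_1,f_2): lcm = x^2. S = -2xy^2 + xy + 3y^2 + 3.
  leading term xy^2: subtract (y^2)·f_2 from -2xy^2 + xy + 3y^2 + 3 → xy - 3y^4 - 2y^3 + 3y^2 + 3
  leading term xy: subtract (3y)·f_2 from xy - 3y^4 - 2y^3 + 3y^2 + 3 → -3y^4 + 3y^3 - 3y^2 + 3
  leading term y^4: no divisor's leading term divides it; move -3y^4 to the remainder.
  leading term y^3: no divisor's leading term divides it; move 3y^3 to the remainder.
  leading term y^2: no divisor's leading term divides it; move -3y^2 to the remainder.
  leading term 1: no divisor's leading term divides it; move 3 to the remainder.
  remainder -3y^4 + 3y^3 - 3y^2 + 3 ≠ 0; add g_3 = -3y^4 + 3y^3 - 3y^2 + 3 to the basis.

The other S-polynomials (S(f_1,g_3), S(f_2,g_3)) all reduce to 0 modulo the current basis, so we have a Gröbner basis.
Inter-reduce: drop elements whose leading term is divisible by another's, tail-reduce, and make monic.
Reduced Gröbner basis: {x + 2y^2 - y, y^4 - y^3 + y^2 - 1}.

Buchberger on the second generating set:
h_1 = -3x^2 + 3x - 3y^2 + y - 2, LT = x^2.
h_2 = -x - 2y^2 + y, LT = x.

S(h_1,h_2): lcm = x^2. S = -2xy^2 + xy - x + y^2 + 2y + 3.
  leading term xy^2: subtract (2y^2)·h_2 from -2xy^2 + xy - x + y^2 + 2y + 3 → xy - x - 3y^4 - 2y^3 + y^2 + 2y + 3
  leading term xy: subtract (-y)·h_2 from xy - x - 3y^4 - 2y^3 + y^2 + 2y + 3 → -x - 3y^4 + 3y^3 + 2y^2 + 2y + 3
  leading term x: subtract (1)·h_2 from -x - 3y^4 + 3y^3 + 2y^2 + 2y + 3 → -3y^4 + 3y^3 - 3y^2 + y + 3
  leading term y^4: no divisor's leading term divides it; move -3y^4 to the remainder.
  leading term y^3: no divisor's leading term divides it; move 3y^3 to the remainder.
  leading term y^2: no divisor's leading term divides it; move -3y^2 to the remainder.
  leading term y: no divisor's leading term divides it; move y to the remainder.
  leading term 1: no divisor's leading term divides it; move 3 to the remainder.
  remainder -3y^4 + 3y^3 - 3y^2 + y + 3 ≠ 0; add k_3 = -3y^4 + 3y^3 - 3y^2 + y + 3 to the basis.

The other S-polynomials (S(h_1,k_3), S(h_2,k_3)) all reduce to 0 modulo the current basis, so we have a Gröbner basis.
Inter-reduce: drop elements whose leading term is divisible by another's, tail-reduce, and make monic.
Reduced Gröbner basis: {x + 2y^2 - y, y^4 - y^3 + y^2 + 2y - 1}.

The bases are distinct; the ideals are different.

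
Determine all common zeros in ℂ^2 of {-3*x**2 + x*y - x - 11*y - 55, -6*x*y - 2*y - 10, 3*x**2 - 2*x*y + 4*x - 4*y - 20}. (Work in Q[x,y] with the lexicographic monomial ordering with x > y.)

Compute a lex Gröbner basis by Buchberger's algorithm.
f_1 = -3*x**2 + x*y - x - 11*y - 55, LT = x**2.
f_2 = -6*x*y - 2*y - 10, LT = x*y.
f_3 = 3*x**2 - 2*x*y + 4*x - 4*y - 20, LT = x**2.

S(f_1,f_2): lcm = x**2*y. S = -1/3*x*y**2 - 5/3*x + 11/3*y**2 + 55/3*y.
  reduce S modulo (f_1, f_2, f_3):
  remainder -5/3*x + 34/9*y**2 + 170/9*y ≠ 0; add h_4 = -5/3*x + 34/9*y**2 + 170/9*y to the basis.

S(f_1,f_3): lcm = x**2. S = 1/3*x*y - x + 5*y + 25.
  reduce S modulo (f_1, f_2, f_3, h_4):
  remainder -34/15*y**2 - 58/9*y + 220/9 ≠ 0; add h_5 = -34/15*y**2 - 58/9*y + 220/9 to the basis.

S(f_2,f_3): lcm = x**2*y. S = 2/3*x*y**2 - x*y + 5/3*x + 4/3*y**2 + 20/3*y.
  reduce S modulo (f_1, f_2, f_3, h_4, h_5):
  remainder 4993/459*y + 24965/459 ≠ 0; add h_6 = 4993/459*y + 24965/459 to the basis.

The other S-polynomials (S(f_1,h_4), S(f_2,h_4), S(f_3,h_4), S(f_1,h_5), S(f_2,h_5), S(f_3,h_5), S(h_4,h_5), S(f_1,h_6), S(f_2,h_6), S(f_3,h_6), S(h_4,h_6), S(h_5,h_6)) all reduce to 0 modulo the current basis, so we have a Gröbner basis.
Inter-reduce: drop elements whose leading term is divisible by another's, tail-reduce, and make monic.
Reduced Gröbner basis: {x, y + 5}.

A lex Gröbner basis eliminates variables successively. Here y + 5 depends only on y, with roots {-5}; lifting each root through the earlier basis elements recovers the full solutions.
  y = -5: the earlier basis element becomes x = 0, giving x = 0 — point (0, -5).

{(0, -5)}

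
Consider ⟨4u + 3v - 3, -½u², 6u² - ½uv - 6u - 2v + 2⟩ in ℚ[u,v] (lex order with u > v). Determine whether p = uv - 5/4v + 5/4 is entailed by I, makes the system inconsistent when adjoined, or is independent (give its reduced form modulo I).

uv - 5/4v + 5/4 lies in I (it reduces to 0).

First compute the reduced Gröbner basis of I by Buchberger's algorithm.
f_1 = 4u + 3v - 3, LT = u.
f_2 = -½u², LT = u².
f_3 = 6u² - ½uv - 6u - 2v + 2, LT = u².

S(f_1,f_2): lcm = u². S = ¾uv - ¾u.
  leading term uv: subtract (3/16v)·f_1 from ¾uv - ¾u → -¾u - 9/16v² + 9/16v
  leading term u: subtract (-3/16)·f_1 from -¾u - 9/16v² + 9/16v → -9/16v² + 9/8v - 9/16
  leading term v²: no divisor's leading term divides it; move -9/16v² to the remainder.
  leading term v: no divisor's leading term divides it; move 9/8v to the remainder.
  leading term 1: no divisor's leading term divides it; move -9/16 to the remainder.
  remainder -9/16v² + 9/8v - 9/16 ≠ 0; add h_4 = -9/16v² + 9/8v - 9/16 to the basis.

S(f_1,f_3): lcm = u². S = ⅚uv + ¼u + ⅓v - ⅓.
  leading term uv: subtract (5/24v)·f_1 from ⅚uv + ¼u + ⅓v - ⅓ → ¼u - ⅝v² + 23/24v - ⅓
  leading term u: subtract (1/16)·f_1 from ¼u - ⅝v² + 23/24v - ⅓ → -⅝v² + 37/48v - 7/48
  leading term v²: subtract (10/9)·h_4 from -⅝v² + 37/48v - 7/48 → -23/48v + 23/48
  leading term v: no divisor's leading term divides it; move -23/48v to the remainder.
  leading term 1: no divisor's leading term divides it; move 23/48 to the remainder.
  remainder -23/48v + 23/48 ≠ 0; add h_5 = -23/48v + 23/48 to the basis.

S(f_2,f_3): lcm = u². S = 1/12uv + u + ⅓v - ⅓.
  leading term uv: subtract (1/48v)·f_1 from 1/12uv + u + ⅓v - ⅓ → u - 1/16v² + 19/48v - ⅓
  leading term u: subtract (¼)·f_1 from u - 1/16v² + 19/48v - ⅓ → -1/16v² - 17/48v + 5/12
  leading term v²: subtract (1/9)·h_4 from -1/16v² - 17/48v + 5/12 → -23/48v + 23/48
  leading term v: subtract (1)·h_5 from -23/48v + 23/48 → 0
  remainder 0.

S(f_1,h_4): leading monomials are coprime, so the S-polynomial reduces to 0 (Buchberger's first criterion).
S(f_2,h_4): leading monomials are coprime, so the S-polynomial reduces to 0 (Buchberger's first criterion).
S(f_3,h_4): leading monomials are coprime, so the S-polynomial reduces to 0 (Buchberger's first criterion).
S(f_1,h_5): leading monomials are coprime, so the S-polynomial reduces to 0 (Buchberger's first criterion).
S(f_2,h_5): leading monomials are coprime, so the S-polynomial reduces to 0 (Buchberger's first criterion).
S(f_3,h_5): leading monomials are coprime, so the S-polynomial reduces to 0 (Buchberger's first criterion).
S(h_4,h_5): lcm = v². S = -v + 1.
  leading term v: subtract (48/23)·h_5 from -v + 1 → 0
  remainder 0.

Every S-polynomial of the final basis reduces to 0, so we have a Gröbner basis.
Inter-reduce: drop elements whose leading term is divisible by another's, tail-reduce, and make monic.
Reduced Gröbner basis: {u, v - 1}.
Label its elements g_1 = u, g_2 = v - 1.

Reduce p = uv - 5/4v + 5/4 modulo G:
  leading term uv: subtract (v)·g_1 from uv - 5/4v + 5/4 → -5/4v + 5/4
  leading term v: subtract (-5/4)·g_2 from -5/4v + 5/4 → 0
  normal form = 0.
Since the normal form is 0, p ∈ I.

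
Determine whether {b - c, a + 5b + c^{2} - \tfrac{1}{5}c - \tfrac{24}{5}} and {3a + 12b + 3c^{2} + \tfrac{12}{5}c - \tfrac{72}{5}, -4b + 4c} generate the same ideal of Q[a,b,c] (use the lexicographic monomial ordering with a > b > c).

For a fixed monomial order, each ideal has a unique reduced Gröbner basis; comparing bases decides equality.
Buchberger on the first generating set:
f_1 = b - c, LT = b.
f_2 = a + 5b + c^{2} - \tfrac{1}{5}c - \tfrac{24}{5}, LT = a.

The S-polynomials (S(f_1,f_2)) all reduce to 0 modulo the current basis, so we have a Gröbner basis.
Inter-reduce: drop elements whose leading term is divisible by another's, tail-reduce, and make monic.
Reduced Gröbner basis: {a + c^{2} + \tfrac{24}{5}c - \tfrac{24}{5}, b - c}.

Buchberger on the second generating set:
h_1 = 3a + 12b + 3c^{2} + \tfrac{12}{5}c - \tfrac{72}{5}, LT = a.
h_2 = -4b + 4c, LT = b.

The S-polynomials (S(h_1,h_2)) all reduce to 0 modulo the current basis, so we have a Gröbner basis.
Inter-reduce: drop elements whose leading term is divisible by another's, tail-reduce, and make monic.
Reduced Gröbner basis: {a + c^{2} + \tfrac{24}{5}c - \tfrac{24}{5}, b - c}.

Same reduced basis, so the two generating sets span the same ideal.

Yes, the ideals are equal.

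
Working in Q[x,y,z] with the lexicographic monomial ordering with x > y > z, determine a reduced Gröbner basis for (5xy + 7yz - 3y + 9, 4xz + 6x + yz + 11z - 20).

f_1 = 5xy + 7yz - 3y + 9, LT = xy.
f_2 = 4xz + 6x + yz + 11z - 20, LT = xz.

S(f_1,f_2): lcm = xyz. S = -3/2xy - 1/4y^2z + 7/5yz^2 - 67/20yz + 5y + 9/5z.
  leading term xy: subtract (-3/10)·f_1 from -3/2xy - 1/4y^2z + 7/5yz^2 - 67/20yz + 5y + 9/5z → -1/4y^2z + 7/5yz^2 - 5/4yz + 41/10y + 9/5z + 27/10
  leading term y^2z: no divisor's leading term divides it; move -1/4y^2z to the remainder.
  leading term yz^2: no divisor's leading term divides it; move 7/5yz^2 to the remainder.
  leading term yz: no divisor's leading term divides it; move -5/4yz to the remainder.
  leading term y: no divisor's leading term divides it; move 41/10y to the remainder.
  leading term z: no divisor's leading term divides it; move 9/5z to the remainder.
  leading term 1: no divisor's leading term divides it; move 27/10 to the remainder.
  remainder -1/4y^2z + 7/5yz^2 - 5/4yz + 41/10y + 9/5z + 27/10 ≠ 0; add g_3 = -1/4y^2z + 7/5yz^2 - 5/4yz + 41/10y + 9/5z + 27/10 to the basis.

The other S-polynomials (S(f_1,g_3), S(f_2,g_3)) all reduce to 0 modulo the current basis, so we have a Gröbner basis.

G = {xy + 7/5yz - 3/5y + 9/5, xz + 3/2x + 1/4yz + 11/4z - 5, y^2z - 28/5yz^2 + 5yz - 82/5y - 36/5z - 54/5}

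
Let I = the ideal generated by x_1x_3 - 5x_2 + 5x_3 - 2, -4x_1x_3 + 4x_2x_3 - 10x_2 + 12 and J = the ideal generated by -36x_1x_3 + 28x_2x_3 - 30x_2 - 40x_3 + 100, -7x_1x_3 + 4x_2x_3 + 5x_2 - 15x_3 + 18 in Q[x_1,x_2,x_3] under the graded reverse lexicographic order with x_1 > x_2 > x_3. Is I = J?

Equality of ideals is decidable: compute both reduced Gröbner bases (unique for the ordering) and check whether they agree.
Buchberger on the first generating set:
f_1 = x_1x_3 - 5x_2 + 5x_3 - 2, LT = x_1x_3.
f_2 = -4x_1x_3 + 4x_2x_3 - 10x_2 + 12, LT = x_1x_3.

S(f_1,f_2): lcm = x_1x_3. S = x_2x_3 - 15/2x_2 + 5x_3 + 1.
  leading term x_2x_3: no divisor's leading term divides it; move x_2x_3 to the remainder.
  leading term x_2: no divisor's leading term divides it; move -15/2x_2 to the remainder.
  leading term x_3: no divisor's leading term divides it; move 5x_3 to the remainder.
  leading term 1: no divisor's leading term divides it; move 1 to the remainder.
  remainder x_2x_3 - 15/2x_2 + 5x_3 + 1 ≠ 0; add g_3 = x_2x_3 - 15/2x_2 + 5x_3 + 1 to the basis.

S(f_1,g_3): lcm = x_1x_2x_3. S = 15/2x_1x_2 - 5x_2^2 - 5x_1x_3 + 5x_2x_3 - x_1 - 2x_2.
  leading term x_1x_2: no divisor's leading term divides it; move 15/2x_1x_2 to the remainder.
  leading term x_2^2: no divisor's leading term divides it; move -5x_2^2 to the remainder.
  leading term x_1x_3: subtract (-5)·f_1 from -5x_1x_3 + 5x_2x_3 - x_1 - 2x_2 → 5x_2x_3 - x_1 - 27x_2 + 25x_3 - 10
  leading term x_2x_3: subtract (5)·g_3 from 5x_2x_3 - x_1 - 27x_2 + 25x_3 - 10 → -x_1 + 21/2x_2 - 15
  leading term x_1: no divisor's leading term divides it; move -x_1 to the remainder.
  leading term x_2: no divisor's leading term divides it; move 21/2x_2 to the remainder.
  leading term 1: no divisor's leading term divides it; move -15 to the remainder.
  remainder 15/2x_1x_2 - 5x_2^2 - x_1 + 21/2x_2 - 15 ≠ 0; add g_4 = 15/2x_1x_2 - 5x_2^2 - x_1 + 21/2x_2 - 15 to the basis.

The other S-polynomials (S(f_2,g_3), S(f_1,g_4), S(f_2,g_4), S(g_3,g_4)) all reduce to 0 modulo the current basis, so we have a Gröbner basis.
Inter-reduce: drop elements whose leading term is divisible by another's, tail-reduce, and make monic.
Reduced Gröbner basis: {x_1x_2 - 2/3x_2^2 - 2/15x_1 + 7/5x_2 - 2, x_1x_3 - 5x_2 + 5x_3 - 2, x_2x_3 - 15/2x_2 + 5x_3 + 1}.

Buchberger on the second generating set:
h_1 = -36x_1x_3 + 28x_2x_3 - 30x_2 - 40x_3 + 100, LT = x_1x_3.
h_2 = -7x_1x_3 + 4x_2x_3 + 5x_2 - 15x_3 + 18, LT = x_1x_3.

S(h_1,h_2): lcm = x_1x_3. S = -13/63x_2x_3 + 65/42x_2 - 65/63x_3 - 13/63.
  leading term x_2x_3: no divisor's leading term divides it; move -13/63x_2x_3 to the remainder.
  leading term x_2: no divisor's leading term divides it; move 65/42x_2 to the remainder.
  leading term x_3: no divisor's leading term divides it; move -65/63x_3 to the remainder.
  leading term 1: no divisor's leading term divides it; move -13/63 to the remainder.
  remainder -13/63x_2x_3 + 65/42x_2 - 65/63x_3 - 13/63 ≠ 0; add k_3 = -13/63x_2x_3 + 65/42x_2 - 65/63x_3 - 13/63 to the basis.

S(h_1,k_3): lcm = x_1x_2x_3. S = -7/9x_2^2x_3 + 15/2x_1x_2 + 5/6x_2^2 - 5x_1x_3 + 10/9x_2x_3 - x_1 - 25/9x_2.
  leading term x_2^2x_3: subtract (49/13x_2)·k_3 from -7/9x_2^2x_3 + 15/2x_1x_2 + 5/6x_2^2 - 5x_1x_3 + 10/9x_2x_3 - x_1 - 25/9x_2 → 15/2x_1x_2 - 5x_2^2 - 5x_1x_3 + 5x_2x_3 - x_1 - 2x_2
  leading term x_1x_2: no divisor's leading term divides it; move 15/2x_1x_2 to the remainder.
  leading term x_2^2: no divisor's leading term divides it; move -5x_2^2 to the remainder.
  leading term x_1x_3: subtract (5/36)·h_1 from -5x_1x_3 + 5x_2x_3 - x_1 - 2x_2 → 10/9x_2x_3 - x_1 + 13/6x_2 + 50/9x_3 - 125/9
  leading term x_2x_3: subtract (-70/13)·k_3 from 10/9x_2x_3 - x_1 + 13/6x_2 + 50/9x_3 - 125/9 → -x_1 + 21/2x_2 - 15
  leading term x_1: no divisor's leading term divides it; move -x_1 to the remainder.
  leading term x_2: no divisor's leading term divides it; move 21/2x_2 to the remainder.
  leading term 1: no divisor's leading term divides it; move -15 to the remainder.
  remainder 15/2x_1x_2 - 5x_2^2 - x_1 + 21/2x_2 - 15 ≠ 0; add k_4 = 15/2x_1x_2 - 5x_2^2 - x_1 + 21/2x_2 - 15 to the basis.

The other S-polynomials (S(h_2,k_3), S(h_1,k_4), S(h_2,k_4), S(k_3,k_4)) all reduce to 0 modulo the current basis, so we have a Gröbner basis.
Inter-reduce: drop elements whose leading term is divisible by another's, tail-reduce, and make monic.
Reduced Gröbner basis: {x_1x_2 - 2/3x_2^2 - 2/15x_1 + 7/5x_2 - 2, x_1x_3 - 5x_2 + 5x_3 - 2, x_2x_3 - 15/2x_2 + 5x_3 + 1}.

These coincide, so the ideals are equal.

Yes, the ideals are equal.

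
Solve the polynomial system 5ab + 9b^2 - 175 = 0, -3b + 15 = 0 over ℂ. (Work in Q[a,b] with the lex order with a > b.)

{(-2, 5)}

Compute a lex Gröbner basis by Buchberger's algorithm.
f_1 = 5ab + 9b^2 - 175, LT = ab.
f_2 = -3b + 15, LT = b.

S(f_1,f_2): lcm = ab. S = 5a + 9/5b^2 - 35.
  leading term a: no divisor's leading term divides it; move 5a to the remainder.
  leading term b^2: subtract (-3/5b)·f_2 from 9/5b^2 - 35 → 9b - 35
  leading term b: subtract (-3)·f_2 from 9b - 35 → 10
  leading term 1: no divisor's leading term divides it; move 10 to the remainder.
  remainder 5a + 10 ≠ 0; add h_3 = 5a + 10 to the basis.

The other S-polynomials (S(f_1,h_3), S(f_2,h_3)) all reduce to 0 modulo the current basis, so we have a Gröbner basis.
Inter-reduce: drop elements whose leading term is divisible by another's, tail-reduce, and make monic.
Reduced Gröbner basis: {a + 2, b - 5}.

From the last basis element, b - 5 = 0, so b takes values in {5}. Each choice, substituted upward through the basis, yields the corresponding point(s) of the solution set.
  b = 5: the earlier basis element becomes a + 2 = 0, giving a = -2 — point (-2, 5).
Check: every point annihilates each of the original generators.
Zero-dimensionality of the ideal guarantees finitely many solutions over ℂ.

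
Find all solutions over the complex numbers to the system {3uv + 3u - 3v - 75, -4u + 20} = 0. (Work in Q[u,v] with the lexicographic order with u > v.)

Compute a lex Gröbner basis by Buchberger's algorithm.
f_1 = 3uv + 3u - 3v - 75, LT = uv.
f_2 = -4u + 20, LT = u.

S(f_1,f_2): lcm = uv. S = u + 4v - 25.
  leading term u: subtract (-1/4)·f_2 from u + 4v - 25 → 4v - 20
  leading term v: no divisor's leading term divides it; move 4v to the remainder.
  leading term 1: no divisor's leading term divides it; move -20 to the remainder.
  remainder 4v - 20 ≠ 0; add h_3 = 4v - 20 to the basis.

The other S-polynomials (S(f_1,h_3), S(f_2,h_3)) all reduce to 0 modulo the current basis, so we have a Gröbner basis.
Inter-reduce: drop elements whose leading term is divisible by another's, tail-reduce, and make monic.
Reduced Gröbner basis: {u - 5, v - 5}.

The lex basis is triangular: the last element involves only v. Solving v - 5 = 0 gives v ∈ {5}; substituting each value into the earlier elements determines the remaining variables.
  v = 5: the earlier basis element becomes u - 5 = 0, giving u = 5 — point (5, 5).

{(5, 5)}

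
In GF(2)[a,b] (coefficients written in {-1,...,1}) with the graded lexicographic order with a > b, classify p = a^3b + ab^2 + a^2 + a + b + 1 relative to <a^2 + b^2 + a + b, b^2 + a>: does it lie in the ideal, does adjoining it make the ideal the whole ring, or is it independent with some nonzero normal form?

First compute the reduced Gröbner basis of I by Buchberger's algorithm.
f_1 = a^2 + b^2 + a + b, LT = a^2.
f_2 = b^2 + a, LT = b^2.

The S-polynomials (S(f_1,f_2)) all reduce to 0 modulo the current basis, so we have a Gröbner basis.
Inter-reduce: drop elements whose leading term is divisible by another's, tail-reduce, and make monic.
Reduced Gröbner basis: {a^2 + b, b^2 + a}.
Label its elements g_1 = a^2 + b, g_2 = b^2 + a.

Reduce p = a^3b + ab^2 + a^2 + a + b + 1 modulo G:
  leading term a^3b: subtract (ab)·g_1 from a^3b + ab^2 + a^2 + a + b + 1 → a^2 + a + b + 1
  leading term a^2: subtract (1)·g_1 from a^2 + a + b + 1 → a + 1
  leading term a: no divisor's leading term divides it; move a to the remainder.
  leading term 1: no divisor's leading term divides it; move 1 to the remainder.
  normal form = a + 1.
The normal form is nonzero, so p ∉ I. Since p minus its normal form lies in I, I + (p) = I + (r) where r = a + 1; decide whether this ideal is the whole ring.
Run Buchberger on G together with r (pairs among the g_i already reduce to 0 since G is a Gröbner basis):
g_1 = a^2 + b, LT = a^2.
g_2 = b^2 + a, LT = b^2.
r = a + 1, LT = a.

S(g_1,r): lcm = a^2. S = a + b.
  reduce S modulo (g_1, g_2, r):
  remainder b + 1 ≠ 0; add m_4 = b + 1 to the basis.

The other S-polynomials (S(g_1,g_2), S(g_2,r), S(g_1,m_4), S(g_2,m_4), S(r,m_4)) all reduce to 0 modulo the current basis, so we have a Gröbner basis.
Inter-reduce: drop elements whose leading term is divisible by another's, tail-reduce, and make monic.
Reduced Gröbner basis: {a + 1, b + 1}.
The reduced Gröbner basis of I + (p) is {a + 1, b + 1} ≠ {1}, a proper ideal, so the enlarged system stays consistent: p is independent of I, with normal form a + 1.

a^3b + ab^2 + a^2 + a + b + 1 is independent of I; its normal form modulo I is a + 1.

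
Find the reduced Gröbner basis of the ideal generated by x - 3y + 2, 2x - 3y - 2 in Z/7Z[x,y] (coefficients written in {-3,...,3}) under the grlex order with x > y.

This is the nonlinear analogue of row-reducing a linear system.

f_1 = x - 3y + 2, LT = x.
f_2 = 2x - 3y - 2, LT = x.

S(f_1,f_2): lcm = x. S = 2y + 3.
  leading term y: no divisor's leading term divides it; move 2y to the remainder.
  leading term 1: no divisor's leading term divides it; move 3 to the remainder.
  remainder 2y + 3 ≠ 0; add g_3 = 2y + 3 to the basis.

S(f_1,g_3): leading monomials are coprime, so the S-polynomial reduces to 0 (Buchberger's first criterion).
S(f_2,g_3): leading monomials are coprime, so the S-polynomial reduces to 0 (Buchberger's first criterion).
Every S-polynomial of the final basis reduces to 0, so we have a Gröbner basis.
Inter-reduce: drop elements whose leading term is divisible by another's, tail-reduce, and make monic.

G = {x + 3, y - 2}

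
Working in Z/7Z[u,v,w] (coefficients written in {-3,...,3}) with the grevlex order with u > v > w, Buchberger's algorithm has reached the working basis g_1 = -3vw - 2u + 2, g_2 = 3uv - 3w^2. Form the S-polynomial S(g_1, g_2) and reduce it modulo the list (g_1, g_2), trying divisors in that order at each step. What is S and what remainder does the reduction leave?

lcm(LM(g_1), LM(g_2)) = uvw.
S = (lcm/LT(g_1))·g_1 − (lcm/LT(g_2))·g_2 = w^3 + 3u^2 - 3u.
Reduce S modulo (g_1, g_2) in that order:
  leading term w^3: no divisor's leading term divides it; move w^3 to the remainder.
  leading term u^2: no divisor's leading term divides it; move 3u^2 to the remainder.
  leading term u: no divisor's leading term divides it; move -3u to the remainder.
The remainder w^3 + 3u^2 - 3u is nonzero, so it would be added as the next basis element.

S(g_1, g_2) = w^3 + 3u^2 - 3u; remainder on division = w^3 + 3u^2 - 3u.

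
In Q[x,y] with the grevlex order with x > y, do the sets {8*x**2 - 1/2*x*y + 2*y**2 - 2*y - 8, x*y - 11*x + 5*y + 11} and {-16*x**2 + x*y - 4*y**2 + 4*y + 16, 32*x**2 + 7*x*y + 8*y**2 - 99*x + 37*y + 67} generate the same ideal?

Yes, the ideals are equal.

Equality of ideals is decidable: compute both reduced Gröbner bases (unique for the ordering) and check whether they agree.
Buchberger on the first generating set:
f_1 = 8*x**2 - 1/2*x*y + 2*y**2 - 2*y - 8, LT = x**2.
f_2 = x*y - 11*x + 5*y + 11, LT = x*y.

S(f_1,f_2): lcm = x**2*y. S = -1/16*x*y**2 + 1/4*y**3 + 11*x**2 - 5*x*y - 1/4*y**2 - 11*x - y.
  reduce S modulo (f_1, f_2):
  remainder 1/4*y**3 - 43/16*y**2 - 66*x + 439/16*y + 66 ≠ 0; add g_3 = 1/4*y**3 - 43/16*y**2 - 66*x + 439/16*y + 66 to the basis.

The other S-polynomials (S(f_1,g_3), S(f_2,g_3)) all reduce to 0 modulo the current basis, so we have a Gröbner basis.
Inter-reduce: drop elements whose leading term is divisible by another's, tail-reduce, and make monic.
Reduced Gröbner basis: {y**3 - 43/4*y**2 - 264*x + 439/4*y + 264, x**2 + 1/4*y**2 - 11/16*x + 1/16*y - 5/16, x*y - 11*x + 5*y + 11}.

Buchberger on the second generating set:
h_1 = -16*x**2 + x*y - 4*y**2 + 4*y + 16, LT = x**2.
h_2 = 32*x**2 + 7*x*y + 8*y**2 - 99*x + 37*y + 67, LT = x**2.

S(h_1,h_2): lcm = x**2. S = -9/32*x*y + 99/32*x - 45/32*y - 99/32.
  reduce S modulo (h_1, h_2):
  remainder -9/32*x*y + 99/32*x - 45/32*y - 99/32 ≠ 0; add k_3 = -9/32*x*y + 99/32*x - 45/32*y - 99/32 to the basis.

S(h_1,k_3): lcm = x**2*y. S = -1/16*x*y**2 + 1/4*y**3 + 11*x**2 - 5*x*y - 1/4*y**2 - 11*x - y.
  reduce S modulo (h_1, h_2, k_3):
  remainder 1/4*y**3 - 43/16*y**2 - 66*x + 439/16*y + 66 ≠ 0; add k_4 = 1/4*y**3 - 43/16*y**2 - 66*x + 439/16*y + 66 to the basis.

The other S-polynomials (S(h_2,k_3), S(h_1,k_4), S(h_2,k_4), S(k_3,k_4)) all reduce to 0 modulo the current basis, so we have a Gröbner basis.
Inter-reduce: drop elements whose leading term is divisible by another's, tail-reduce, and make monic.
Reduced Gröbner basis: {y**3 - 43/4*y**2 - 264*x + 439/4*y + 264, x**2 + 1/4*y**2 - 11/16*x + 1/16*y - 5/16, x*y - 11*x + 5*y + 11}.

The two bases agree; hence the ideals are identical.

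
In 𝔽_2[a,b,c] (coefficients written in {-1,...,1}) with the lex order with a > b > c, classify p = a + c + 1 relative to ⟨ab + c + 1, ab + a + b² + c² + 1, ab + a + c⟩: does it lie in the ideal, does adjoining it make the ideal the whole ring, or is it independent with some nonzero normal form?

a + c + 1 lies in I (it reduces to 0).

First compute the reduced Gröbner basis of I by Buchberger's algorithm.
f_1 = ab + c + 1, LT = ab.
f_2 = ab + a + b² + c² + 1, LT = ab.
f_3 = ab + a + c, LT = ab.

S(f_1,f_2): lcm = ab. S = a + b² + c² + c.
  reduce S modulo (f_1, f_2, f_3):
  remainder a + b² + c² + c ≠ 0; add h_4 = a + b² + c² + c to the basis.

S(f_1,f_3): lcm = ab. S = a + 1.
  reduce S modulo (f_1, f_2, f_3, h_4):
  remainder b² + c² + c + 1 ≠ 0; add h_5 = b² + c² + c + 1 to the basis.

S(f_1,h_4): lcm = ab. S = b³ + bc² + bc + c + 1.
  reduce S modulo (f_1, f_2, f_3, h_4, h_5):
  remainder b + c + 1 ≠ 0; add h_6 = b + c + 1 to the basis.

S(f_1,h_5): lcm = ab². S = ac² + ac + a + bc + b.
  reduce S modulo (f_1, f_2, f_3, h_4, h_5, h_6):
  remainder c ≠ 0; add h_7 = c to the basis.

The other S-polynomials (S(f_2,f_3), S(f_2,h_4), S(f_3,h_4), S(f_2,h_5), S(f_3,h_5), S(h_4,h_5), S(f_1,h_6), S(f_2,h_6), S(f_3,h_6), S(h_4,h_6), S(h_5,h_6), S(f_1,h_7), S(f_2,h_7), S(f_3,h_7), S(h_4,h_7), S(h_5,h_7), S(h_6,h_7)) all reduce to 0 modulo the current basis, so we have a Gröbner basis.
Inter-reduce: drop elements whose leading term is divisible by another's, tail-reduce, and make monic.
Reduced Gröbner basis: {a + 1, b + 1, c}.
Label its elements g_1 = a + 1, g_2 = b + 1, g_3 = c.

Reduce p = a + c + 1 modulo G:
  leading term a: subtract (1)·g_1 from a + c + 1 → c
  leading term c: subtract (1)·g_3 from c → 0
  normal form = 0.
Since the normal form is 0, p ∈ I.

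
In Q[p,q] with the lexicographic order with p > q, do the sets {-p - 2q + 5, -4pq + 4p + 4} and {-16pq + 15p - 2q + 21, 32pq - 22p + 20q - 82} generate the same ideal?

Yes, the ideals are equal.

Equality of ideals is decidable: compute both reduced Gröbner bases (unique for the ordering) and check whether they agree.
Buchberger on the first generating set:
f_1 = -p - 2q + 5, LT = p.
f_2 = -4pq + 4p + 4, LT = pq.

S(f_1,f_2): lcm = pq. S = p + 2q^{2} - 5q + 1.
  leading term p: subtract (-1)·f_1 from p + 2q^{2} - 5q + 1 → 2q^{2} - 7q + 6
  leading term q^{2}: no divisor's leading term divides it; move 2q^{2} to the remainder.
  leading term q: no divisor's leading term divides it; move -7q to the remainder.
  leading term 1: no divisor's leading term divides it; move 6 to the remainder.
  remainder 2q^{2} - 7q + 6 ≠ 0; add g_3 = 2q^{2} - 7q + 6 to the basis.

The other S-polynomials (S(f_1,g_3), S(f_2,g_3)) all reduce to 0 modulo the current basis, so we have a Gröbner basis.
Inter-reduce: drop elements whose leading term is divisible by another's, tail-reduce, and make monic.
Reduced Gröbner basis: {p + 2q - 5, q^{2} - \tfrac{7}{2}q + 3}.

Buchberger on the second generating set:
h_1 = -16pq + 15p - 2q + 21, LT = pq.
h_2 = 32pq - 22p + 20q - 82, LT = pq.

S(h_1,h_2): lcm = pq. S = -\tfrac{1}{4}p - \tfrac{1}{2}q + \tfrac{5}{4}.
  leading term p: no divisor's leading term divides it; move -\tfrac{1}{4}p to the remainder.
  leading term q: no divisor's leading term divides it; move -\tfrac{1}{2}q to the remainder.
  leading term 1: no divisor's leading term divides it; move \tfrac{5}{4} to the remainder.
  remainder -\tfrac{1}{4}p - \tfrac{1}{2}q + \tfrac{5}{4} ≠ 0; add k_3 = -\tfrac{1}{4}p - \tfrac{1}{2}q + \tfrac{5}{4} to the basis.

S(h_1,k_3): lcm = pq. S = -\tfrac{15}{16}p - 2q^{2} + \tfrac{41}{8}q - \tfrac{21}{16}.
  leading term p: subtract (\tfrac{15}{4})·k_3 from -\tfrac{15}{16}p - 2q^{2} + \tfrac{41}{8}q - \tfrac{21}{16} → -2q^{2} + 7q - 6
  leading term q^{2}: no divisor's leading term divides it; move -2q^{2} to the remainder.
  leading term q: no divisor's leading term divides it; move 7q to the remainder.
  leading term 1: no divisor's leading term divides it; move -6 to the remainder.
  remainder -2q^{2} + 7q - 6 ≠ 0; add k_4 = -2q^{2} + 7q - 6 to the basis.

The other S-polynomials (S(h_2,k_3), S(h_1,k_4), S(h_2,k_4), S(k_3,k_4)) all reduce to 0 modulo the current basis, so we have a Gröbner basis.
Inter-reduce: drop elements whose leading term is divisible by another's, tail-reduce, and make monic.
Reduced Gröbner basis: {p + 2q - 5, q^{2} - \tfrac{7}{2}q + 3}.

The two bases agree; hence the ideals are identical.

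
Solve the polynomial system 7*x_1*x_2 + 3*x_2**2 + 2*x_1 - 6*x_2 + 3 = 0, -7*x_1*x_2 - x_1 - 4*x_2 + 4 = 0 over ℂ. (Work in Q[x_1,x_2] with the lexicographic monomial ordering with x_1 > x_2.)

{(0, 1), (-236/49 - 16*sqrt(190)/49, 23/21 - 2*sqrt(190)/21), (-236/49 + 16*sqrt(190)/49, 23/21 + 2*sqrt(190)/21)}

Compute a lex Gröbner basis by Buchberger's algorithm.
f_1 = 7*x_1*x_2 + 2*x_1 + 3*x_2**2 - 6*x_2 + 3, LT = x_1*x_2.
f_2 = -7*x_1*x_2 - x_1 - 4*x_2 + 4, LT = x_1*x_2.

S(f_1,f_2): lcm = x_1*x_2. S = 1/7*x_1 + 3/7*x_2**2 - 10/7*x_2 + 1.
  leading term x_1: no divisor's leading term divides it; move 1/7*x_1 to the remainder.
  leading term x_2**2: no divisor's leading term divides it; move 3/7*x_2**2 to the remainder.
  leading term x_2: no divisor's leading term divides it; move -10/7*x_2 to the remainder.
  leading term 1: no divisor's leading term divides it; move 1 to the remainder.
  remainder 1/7*x_1 + 3/7*x_2**2 - 10/7*x_2 + 1 ≠ 0; add h_3 = 1/7*x_1 + 3/7*x_2**2 - 10/7*x_2 + 1 to the basis.

S(f_1,h_3): lcm = x_1*x_2. S = 2/7*x_1 - 3*x_2**3 + 73/7*x_2**2 - 55/7*x_2 + 3/7.
  leading term x_1: subtract (2)·h_3 from 2/7*x_1 - 3*x_2**3 + 73/7*x_2**2 - 55/7*x_2 + 3/7 → -3*x_2**3 + 67/7*x_2**2 - 5*x_2 - 11/7
  leading term x_2**3: no divisor's leading term divides it; move -3*x_2**3 to the remainder.
  leading term x_2**2: no divisor's leading term divides it; move 67/7*x_2**2 to the remainder.
  leading term x_2: no divisor's leading term divides it; move -5*x_2 to the remainder.
  leading term 1: no divisor's leading term divides it; move -11/7 to the remainder.
  remainder -3*x_2**3 + 67/7*x_2**2 - 5*x_2 - 11/7 ≠ 0; add h_4 = -3*x_2**3 + 67/7*x_2**2 - 5*x_2 - 11/7 to the basis.

S(f_2,h_3): lcm = x_1*x_2. S = 1/7*x_1 - 3*x_2**3 + 10*x_2**2 - 45/7*x_2 - 4/7.
  leading term x_1: subtract (1)·h_3 from 1/7*x_1 - 3*x_2**3 + 10*x_2**2 - 45/7*x_2 - 4/7 → -3*x_2**3 + 67/7*x_2**2 - 5*x_2 - 11/7
  leading term x_2**3: subtract (1)·h_4 from -3*x_2**3 + 67/7*x_2**2 - 5*x_2 - 11/7 → 0
  remainder 0.

S(f_1,h_4): lcm = x_1*x_2**3. S = 73/21*x_1*x_2**2 - 5/3*x_1*x_2 - 11/21*x_1 + 3/7*x_2**4 - 6/7*x_2**3 + 3/7*x_2**2.
  leading term x_1*x_2**2: subtract (73/147*x_2)·f_1 from 73/21*x_1*x_2**2 - 5/3*x_1*x_2 - 11/21*x_1 + 3/7*x_2**4 - 6/7*x_2**3 + 3/7*x_2**2 → -391/147*x_1*x_2 - 11/21*x_1 + 3/7*x_2**4 - 115/49*x_2**3 + 167/49*x_2**2 - 73/49*x_2
  leading term x_1*x_2: subtract (-391/1029)·f_1 from -391/147*x_1*x_2 - 11/21*x_1 + 3/7*x_2**4 - 115/49*x_2**3 + 167/49*x_2**2 - 73/49*x_2 → 81/343*x_1 + 3/7*x_2**4 - 115/49*x_2**3 + 1560/343*x_2**2 - 1293/343*x_2 + 391/343
  leading term x_1: subtract (81/49)·h_3 from 81/343*x_1 + 3/7*x_2**4 - 115/49*x_2**3 + 1560/343*x_2**2 - 1293/343*x_2 + 391/343 → 3/7*x_2**4 - 115/49*x_2**3 + 1317/343*x_2**2 - 69/49*x_2 - 176/343
  leading term x_2**4: subtract (-1/7*x_2)·h_4 from 3/7*x_2**4 - 115/49*x_2**3 + 1317/343*x_2**2 - 69/49*x_2 - 176/343 → -48/49*x_2**3 + 1072/343*x_2**2 - 80/49*x_2 - 176/343
  leading term x_2**3: subtract (16/49)·h_4 from -48/49*x_2**3 + 1072/343*x_2**2 - 80/49*x_2 - 176/343 → 0
  remainder 0.

S(f_2,h_4): lcm = x_1*x_2**3. S = 10/3*x_1*x_2**2 - 5/3*x_1*x_2 - 11/21*x_1 + 4/7*x_2**3 - 4/7*x_2**2.
  leading term x_1*x_2**2: subtract (10/21*x_2)·f_1 from 10/3*x_1*x_2**2 - 5/3*x_1*x_2 - 11/21*x_1 + 4/7*x_2**3 - 4/7*x_2**2 → -55/21*x_1*x_2 - 11/21*x_1 - 6/7*x_2**3 + 16/7*x_2**2 - 10/7*x_2
  leading term x_1*x_2: subtract (-55/147)·f_1 from -55/21*x_1*x_2 - 11/21*x_1 - 6/7*x_2**3 + 16/7*x_2**2 - 10/7*x_2 → 11/49*x_1 - 6/7*x_2**3 + 167/49*x_2**2 - 180/49*x_2 + 55/49
  leading term x_1: subtract (11/7)·h_3 from 11/49*x_1 - 6/7*x_2**3 + 167/49*x_2**2 - 180/49*x_2 + 55/49 → -6/7*x_2**3 + 134/49*x_2**2 - 10/7*x_2 - 22/49
  leading term x_2**3: subtract (2/7)·h_4 from -6/7*x_2**3 + 134/49*x_2**2 - 10/7*x_2 - 22/49 → 0
  remainder 0.

S(h_3,h_4): leading monomials are coprime, so the S-polynomial reduces to 0 (Buchberger's first criterion).
Every S-polynomial of the final basis reduces to 0, so we have a Gröbner basis.
Inter-reduce: drop elements whose leading term is divisible by another's, tail-reduce, and make monic.
Reduced Gröbner basis: {x_1 + 3*x_2**2 - 10*x_2 + 7, x_2**3 - 67/21*x_2**2 + 5/3*x_2 + 11/21}.

From the last basis element, x_2**3 - 67/21*x_2**2 + 5/3*x_2 + 11/21 = 0, so x_2 takes values in {1, 23/21 - 2*sqrt(190)/21, 23/21 + 2*sqrt(190)/21}. Each choice, substituted upward through the basis, yields the corresponding point(s) of the solution set.
  x_2 = 1: the earlier basis element becomes x_1 = 0, giving x_1 = 0 — point (0, 1).
  x_2 = 23/21 - 2*sqrt(190)/21: the earlier basis element becomes x_1 + 16*sqrt(190)/49 + 236/49 = 0, giving x_1 = -236/49 - 16*sqrt(190)/49 — point (-236/49 - 16*sqrt(190)/49, 23/21 - 2*sqrt(190)/21).
  x_2 = 23/21 + 2*sqrt(190)/21: the earlier basis element becomes x_1 - 16*sqrt(190)/49 + 236/49 = 0, giving x_1 = -236/49 + 16*sqrt(190)/49 — point (-236/49 + 16*sqrt(190)/49, 23/21 + 2*sqrt(190)/21).
Each listed point satisfies every original equation (direct substitution).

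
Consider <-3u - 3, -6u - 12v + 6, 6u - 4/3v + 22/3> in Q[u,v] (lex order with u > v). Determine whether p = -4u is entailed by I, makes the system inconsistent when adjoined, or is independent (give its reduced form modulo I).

First compute the reduced Gröbner basis of I by Buchberger's algorithm.
f_1 = -3u - 3, LT = u.
f_2 = -6u - 12v + 6, LT = u.
f_3 = 6u - 4/3v + 22/3, LT = u.

S(f_1,f_2): lcm = u. S = -2v + 2.
  reduce S modulo (f_1, f_2, f_3):
  remainder -2v + 2 ≠ 0; add h_4 = -2v + 2 to the basis.

The other S-polynomials (S(f_1,f_3), S(f_2,f_3), S(f_1,h_4), S(f_2,h_4), S(f_3,h_4)) all reduce to 0 modulo the current basis, so we have a Gröbner basis.
Inter-reduce: drop elements whose leading term is divisible by another's, tail-reduce, and make monic.
Reduced Gröbner basis: {u + 1, v - 1}.
Label its elements g_1 = u + 1, g_2 = v - 1.

Reduce p = -4u modulo G:
  leading term u: subtract (-4)·g_1 from -4u → 4
  leading term 1: no divisor's leading term divides it; move 4 to the remainder.
  normal form = 4.
The normal form is nonzero, so p ∉ I. Since p minus its normal form lies in I, I + (p) = I + (r) where r = 4; decide whether this ideal is the whole ring.
Here r = 4 is a nonzero constant, hence a unit: 1 ∈ I + (p), the Gröbner basis of I + (p) is {1}, and the enlarged system has no common solution — adjoining p is inconsistent.

Adjoining -4u makes the ideal the whole ring: the system is inconsistent.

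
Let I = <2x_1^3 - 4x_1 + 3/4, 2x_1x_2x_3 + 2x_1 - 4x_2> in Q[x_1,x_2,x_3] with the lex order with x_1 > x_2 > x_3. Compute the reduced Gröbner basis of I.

G = {x_1 + 3/32x_2^2x_3^4 - x_2^2x_3^3 + 2x_2^2x_3 + 3/16x_2x_3^3 - x_2x_3^2 - 2x_2 + 3/32x_3^2, x_2^3x_3^3 - 32/3x_2^3x_3^2 + 64/3x_2^3 + 3x_2^2x_3^2 - 64/3x_2^2x_3 + 3x_2x_3 - 32/3x_2 + 1}

f_1 = 2x_1^3 - 4x_1 + 3/4, LT = x_1^3.
f_2 = 2x_1x_2x_3 + 2x_1 - 4x_2, LT = x_1x_2x_3.

S(f_1,f_2): lcm = x_1^3x_2x_3. S = -x_1^3 + 2x_1^2x_2 - 2x_1x_2x_3 + 3/8x_2x_3.
  leading term x_1^3: subtract (-1/2)·f_1 from -x_1^3 + 2x_1^2x_2 - 2x_1x_2x_3 + 3/8x_2x_3 → 2x_1^2x_2 - 2x_1x_2x_3 - 2x_1 + 3/8x_2x_3 + 3/8
  leading term x_1^2x_2: no divisor's leading term divides it; move 2x_1^2x_2 to the remainder.
  leading term x_1x_2x_3: subtract (-1)·f_2 from -2x_1x_2x_3 - 2x_1 + 3/8x_2x_3 + 3/8 → 3/8x_2x_3 - 4x_2 + 3/8
  leading term x_2x_3: no divisor's leading term divides it; move 3/8x_2x_3 to the remainder.
  leading term x_2: no divisor's leading term divides it; move -4x_2 to the remainder.
  leading term 1: no divisor's leading term divides it; move 3/8 to the remainder.
  remainder 2x_1^2x_2 + 3/8x_2x_3 - 4x_2 + 3/8 ≠ 0; add g_3 = 2x_1^2x_2 + 3/8x_2x_3 - 4x_2 + 3/8 to the basis.

S(f_2,g_3): lcm = x_1^2x_2x_3. S = x_1^2 - 2x_1x_2 - 3/16x_2x_3^2 + 2x_2x_3 - 3/16x_3.
  leading term x_1^2: no divisor's leading term divides it; move x_1^2 to the remainder.
  leading term x_1x_2: no divisor's leading term divides it; move -2x_1x_2 to the remainder.
  leading term x_2x_3^2: no divisor's leading term divides it; move -3/16x_2x_3^2 to the remainder.
  leading term x_2x_3: no divisor's leading term divides it; move 2x_2x_3 to the remainder.
  leading term x_3: no divisor's leading term divides it; move -3/16x_3 to the remainder.
  remainder x_1^2 - 2x_1x_2 - 3/16x_2x_3^2 + 2x_2x_3 - 3/16x_3 ≠ 0; add g_4 = x_1^2 - 2x_1x_2 - 3/16x_2x_3^2 + 2x_2x_3 - 3/16x_3 to the basis.

S(f_2,g_4): lcm = x_1^2x_2x_3. S = x_1^2 + 2x_1x_2^2x_3 - 2x_1x_2 + 3/16x_2^2x_3^3 - 2x_2^2x_3^2 + 3/16x_2x_3^2.
  leading term x_1^2: subtract (1)·g_4 from x_1^2 + 2x_1x_2^2x_3 - 2x_1x_2 + 3/16x_2^2x_3^3 - 2x_2^2x_3^2 + 3/16x_2x_3^2 → 2x_1x_2^2x_3 + 3/16x_2^2x_3^3 - 2x_2^2x_3^2 + 3/8x_2x_3^2 - 2x_2x_3 + 3/16x_3
  leading term x_1x_2^2x_3: subtract (x_2)·f_2 from 2x_1x_2^2x_3 + 3/16x_2^2x_3^3 - 2x_2^2x_3^2 + 3/8x_2x_3^2 - 2x_2x_3 + 3/16x_3 → -2x_1x_2 + 3/16x_2^2x_3^3 - 2x_2^2x_3^2 + 4x_2^2 + 3/8x_2x_3^2 - 2x_2x_3 + 3/16x_3
  leading term x_1x_2: no divisor's leading term divides it; move -2x_1x_2 to the remainder.
  leading term x_2^2x_3^3: no divisor's leading term divides it; move 3/16x_2^2x_3^3 to the remainder.
  leading term x_2^2x_3^2: no divisor's leading term divides it; move -2x_2^2x_3^2 to the remainder.
  leading term x_2^2: no divisor's leading term divides it; move 4x_2^2 to the remainder.
  leading term x_2x_3^2: no divisor's leading term divides it; move 3/8x_2x_3^2 to the remainder.
  leading term x_2x_3: no divisor's leading term divides it; move -2x_2x_3 to the remainder.
  leading term x_3: no divisor's leading term divides it; move 3/16x_3 to the remainder.
  remainder -2x_1x_2 + 3/16x_2^2x_3^3 - 2x_2^2x_3^2 + 4x_2^2 + 3/8x_2x_3^2 - 2x_2x_3 + 3/16x_3 ≠ 0; add g_5 = -2x_1x_2 + 3/16x_2^2x_3^3 - 2x_2^2x_3^2 + 4x_2^2 + 3/8x_2x_3^2 - 2x_2x_3 + 3/16x_3 to the basis.

S(g_3,g_4): lcm = x_1^2x_2. S = 2x_1x_2^2 + 3/16x_2^2x_3^2 - 2x_2^2x_3 + 3/8x_2x_3 - 2x_2 + 3/16.
  leading term x_1x_2^2: subtract (-x_2)·g_5 from 2x_1x_2^2 + 3/16x_2^2x_3^2 - 2x_2^2x_3 + 3/8x_2x_3 - 2x_2 + 3/16 → 3/16x_2^3x_3^3 - 2x_2^3x_3^2 + 4x_2^3 + 9/16x_2^2x_3^2 - 4x_2^2x_3 + 9/16x_2x_3 - 2x_2 + 3/16
  leading term x_2^3x_3^3: no divisor's leading term divides it; move 3/16x_2^3x_3^3 to the remainder.
  leading term x_2^3x_3^2: no divisor's leading term divides it; move -2x_2^3x_3^2 to the remainder.
  leading term x_2^3: no divisor's leading term divides it; move 4x_2^3 to the remainder.
  leading term x_2^2x_3^2: no divisor's leading term divides it; move 9/16x_2^2x_3^2 to the remainder.
  leading term x_2^2x_3: no divisor's leading term divides it; move -4x_2^2x_3 to the remainder.
  leading term x_2x_3: no divisor's leading term divides it; move 9/16x_2x_3 to the remainder.
  leading term x_2: no divisor's leading term divides it; move -2x_2 to the remainder.
  leading term 1: no divisor's leading term divides it; move 3/16 to the remainder.
  remainder 3/16x_2^3x_3^3 - 2x_2^3x_3^2 + 4x_2^3 + 9/16x_2^2x_3^2 - 4x_2^2x_3 + 9/16x_2x_3 - 2x_2 + 3/16 ≠ 0; add g_6 = 3/16x_2^3x_3^3 - 2x_2^3x_3^2 + 4x_2^3 + 9/16x_2^2x_3^2 - 4x_2^2x_3 + 9/16x_2x_3 - 2x_2 + 3/16 to the basis.

S(f_2,g_5): lcm = x_1x_2x_3. S = x_1 + 3/32x_2^2x_3^4 - x_2^2x_3^3 + 2x_2^2x_3 + 3/16x_2x_3^3 - x_2x_3^2 - 2x_2 + 3/32x_3^2.
  leading term x_1: no divisor's leading term divides it; move x_1 to the remainder.
  leading term x_2^2x_3^4: no divisor's leading term divides it; move 3/32x_2^2x_3^4 to the remainder.
  leading term x_2^2x_3^3: no divisor's leading term divides it; move -x_2^2x_3^3 to the remainder.
  leading term x_2^2x_3: no divisor's leading term divides it; move 2x_2^2x_3 to the remainder.
  leading term x_2x_3^3: no divisor's leading term divides it; move 3/16x_2x_3^3 to the remainder.
  leading term x_2x_3^2: no divisor's leading term divides it; move -x_2x_3^2 to the remainder.
  leading term x_2: no divisor's leading term divides it; move -2x_2 to the remainder.
  leading term x_3^2: no divisor's leading term divides it; move 3/32x_3^2 to the remainder.
  remainder x_1 + 3/32x_2^2x_3^4 - x_2^2x_3^3 + 2x_2^2x_3 + 3/16x_2x_3^3 - x_2x_3^2 - 2x_2 + 3/32x_3^2 ≠ 0; add g_7 = x_1 + 3/32x_2^2x_3^4 - x_2^2x_3^3 + 2x_2^2x_3 + 3/16x_2x_3^3 - x_2x_3^2 - 2x_2 + 3/32x_3^2 to the basis.

The other S-polynomials (S(f_1,g_3), S(f_1,g_4), S(f_1,g_5), S(g_3,g_5), S(g_4,g_5), S(f_1,g_6), S(f_2,g_6), S(g_3,g_6), S(g_4,g_6), S(g_5,g_6), S(f_1,g_7), S(f_2,g_7), S(g_3,g_7), S(g_4,g_7), S(g_5,g_7), S(g_6,g_7)) all reduce to 0 modulo the current basis, so we have a Gröbner basis.
Inter-reduce: drop elements whose leading term is divisible by another's, tail-reduce, and make monic.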